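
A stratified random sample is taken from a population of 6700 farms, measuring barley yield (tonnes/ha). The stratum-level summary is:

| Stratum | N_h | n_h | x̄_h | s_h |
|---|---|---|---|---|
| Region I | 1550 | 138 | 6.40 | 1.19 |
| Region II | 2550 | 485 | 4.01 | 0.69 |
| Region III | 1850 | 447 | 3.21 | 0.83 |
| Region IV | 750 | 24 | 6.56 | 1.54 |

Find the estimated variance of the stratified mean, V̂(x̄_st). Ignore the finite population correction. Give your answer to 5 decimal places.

V̂(x̄_st) = Σ W_h² s_h²/n_h, with W_h = N_h/N and N = 6700:
  stratum Region I: (1550/6700)²·1.19²/138 = 0.000549198
  stratum Region II: (2550/6700)²·0.69²/485 = 0.000142196
  stratum Region III: (1850/6700)²·0.83²/447 = 0.000117501
  stratum Region IV: (750/6700)²·1.54²/24 = 0.00123824
V̂(x̄_st) = 0.00204713

V̂(x̄_st) ≈ 0.00205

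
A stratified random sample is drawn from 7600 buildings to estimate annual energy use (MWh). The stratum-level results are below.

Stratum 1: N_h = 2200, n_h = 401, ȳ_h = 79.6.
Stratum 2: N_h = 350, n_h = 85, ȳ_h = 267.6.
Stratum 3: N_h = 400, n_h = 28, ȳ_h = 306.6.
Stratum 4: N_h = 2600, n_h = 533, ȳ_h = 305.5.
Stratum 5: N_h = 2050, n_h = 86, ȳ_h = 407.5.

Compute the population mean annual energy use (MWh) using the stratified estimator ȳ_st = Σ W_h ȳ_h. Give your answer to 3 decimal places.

ȳ_st ≈ 265.934

N = Σ N_h = 7600. Stratum weights W_h = N_h/N.
ȳ_st = (2200·79.6 + 350·267.6 + 400·306.6 + 2600·305.5 + 2050·407.5) / 7600 = 265.93355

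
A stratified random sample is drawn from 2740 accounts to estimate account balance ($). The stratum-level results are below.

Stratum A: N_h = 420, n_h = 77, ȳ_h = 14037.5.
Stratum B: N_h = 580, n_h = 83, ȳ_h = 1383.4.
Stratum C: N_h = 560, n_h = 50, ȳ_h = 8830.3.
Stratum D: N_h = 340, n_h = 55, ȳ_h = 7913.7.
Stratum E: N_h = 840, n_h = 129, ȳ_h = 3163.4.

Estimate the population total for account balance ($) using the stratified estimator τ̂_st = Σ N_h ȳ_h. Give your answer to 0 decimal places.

τ̂_st ≈ 16991004

τ̂_st = Σ N_h ȳ_h = 420·14037.5 + 580·1383.4 + 560·8830.3 + 340·7913.7 + 840·3163.4 = 16991004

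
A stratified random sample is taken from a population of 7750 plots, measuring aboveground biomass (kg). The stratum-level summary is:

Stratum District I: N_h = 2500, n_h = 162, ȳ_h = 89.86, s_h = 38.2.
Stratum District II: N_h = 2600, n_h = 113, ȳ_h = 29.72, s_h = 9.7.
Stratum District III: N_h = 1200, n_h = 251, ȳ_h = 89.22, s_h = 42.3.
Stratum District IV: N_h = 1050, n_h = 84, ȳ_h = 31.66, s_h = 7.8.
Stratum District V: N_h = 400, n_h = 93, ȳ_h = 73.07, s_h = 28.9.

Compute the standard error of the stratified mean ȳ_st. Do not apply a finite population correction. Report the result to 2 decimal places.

SE(ȳ_st) ≈ 1.11

V̂(ȳ_st) = Σ W_h² s_h²/n_h, with W_h = N_h/N and N = 7750:
  stratum District I: (2500/7750)²·38.2²/162 = 0.937321
  stratum District II: (2600/7750)²·9.7²/113 = 0.0937148
  stratum District III: (1200/7750)²·42.3²/251 = 0.170909
  stratum District IV: (1050/7750)²·7.8²/84 = 0.0132949
  stratum District V: (400/7750)²·28.9²/93 = 0.0239238
V̂(ȳ_st) = 1.23916
SE(ȳ_st) = √1.23916 = 1.11318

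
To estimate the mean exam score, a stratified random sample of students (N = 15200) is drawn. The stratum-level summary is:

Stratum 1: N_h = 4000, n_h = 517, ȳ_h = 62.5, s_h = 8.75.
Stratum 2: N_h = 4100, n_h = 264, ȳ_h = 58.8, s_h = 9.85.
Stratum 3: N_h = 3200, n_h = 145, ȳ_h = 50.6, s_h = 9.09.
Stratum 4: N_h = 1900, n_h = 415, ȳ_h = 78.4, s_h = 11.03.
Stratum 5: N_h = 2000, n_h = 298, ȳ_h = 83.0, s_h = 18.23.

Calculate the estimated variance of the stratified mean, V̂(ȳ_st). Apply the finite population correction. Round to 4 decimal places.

V̂(ȳ_st) ≈ 0.0781

V̂(ȳ_st) = Σ W_h² (1 − n_h/N_h) s_h²/n_h, with W_h = N_h/N and N = 15200:
  stratum 1: (4000/15200)²·(1 − 517/4000)·8.75²/517 = 0.00893001
  stratum 2: (4100/15200)²·(1 − 264/4100)·9.85²/264 = 0.0250175
  stratum 3: (3200/15200)²·(1 − 145/3200)·9.09²/145 = 0.024112
  stratum 4: (1900/15200)²·(1 − 415/1900)·11.03²/415 = 0.00358011
  stratum 5: (2000/15200)²·(1 − 298/2000)·18.23²/298 = 0.0164308
V̂(ȳ_st) = 0.0780705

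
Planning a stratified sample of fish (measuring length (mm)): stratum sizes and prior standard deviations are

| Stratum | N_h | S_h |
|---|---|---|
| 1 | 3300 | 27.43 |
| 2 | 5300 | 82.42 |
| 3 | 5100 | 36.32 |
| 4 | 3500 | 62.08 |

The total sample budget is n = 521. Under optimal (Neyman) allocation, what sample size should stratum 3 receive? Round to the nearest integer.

Neyman allocation: n_h = n · N_h S_h / Σ N_i S_i, with n = 521.
  stratum 1: N_h·S_h = 3300·27.43 = 90519.00
  stratum 2: N_h·S_h = 5300·82.42 = 436826.00
  stratum 3: N_h·S_h = 5100·36.32 = 185232.00
  stratum 4: N_h·S_h = 3500·62.08 = 217280.00
Σ N_h S_h = 929857.00
n for stratum 3 = 521·185232.00/929857.00 = 103.786 → 104

104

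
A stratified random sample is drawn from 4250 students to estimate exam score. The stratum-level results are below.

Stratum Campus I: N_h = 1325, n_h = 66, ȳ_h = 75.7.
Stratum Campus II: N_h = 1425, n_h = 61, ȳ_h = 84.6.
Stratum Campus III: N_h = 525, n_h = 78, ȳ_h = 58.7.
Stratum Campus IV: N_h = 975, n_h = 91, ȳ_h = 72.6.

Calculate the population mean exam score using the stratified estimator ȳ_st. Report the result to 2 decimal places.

N = Σ N_h = 4250. Stratum weights W_h = N_h/N.
ȳ_st = (1325·75.7 + 1425·84.6 + 525·58.7 + 975·72.6) / 4250 = 75.8729

ȳ_st ≈ 75.87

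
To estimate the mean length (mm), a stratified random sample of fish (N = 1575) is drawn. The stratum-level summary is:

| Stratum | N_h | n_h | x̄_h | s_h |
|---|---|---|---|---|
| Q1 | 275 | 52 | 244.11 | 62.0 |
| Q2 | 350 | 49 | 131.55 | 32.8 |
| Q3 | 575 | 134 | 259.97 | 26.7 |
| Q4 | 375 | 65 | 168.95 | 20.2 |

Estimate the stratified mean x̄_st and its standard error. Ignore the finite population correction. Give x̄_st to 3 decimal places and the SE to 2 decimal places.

x̄_st = Σ W_h x̄_h = (275·244.11 + 350·131.55 + 575·259.97 + 375·168.95)/1575 = 206.99159
V̂(x̄_st) = Σ W_h² s_h²/n_h, with W_h = N_h/N and N = 1575:
  stratum Q1: (275/1575)²·62.0²/52 = 2.25364
  stratum Q2: (350/1575)²·32.8²/49 = 1.08424
  stratum Q3: (575/1575)²·26.7²/134 = 0.709075
  stratum Q4: (375/1575)²·20.2²/65 = 0.35587
V̂(x̄_st) = 4.40283
SE(x̄_st) = √4.40283 = 2.09829

x̄_st ≈ 206.992, SE ≈ 2.10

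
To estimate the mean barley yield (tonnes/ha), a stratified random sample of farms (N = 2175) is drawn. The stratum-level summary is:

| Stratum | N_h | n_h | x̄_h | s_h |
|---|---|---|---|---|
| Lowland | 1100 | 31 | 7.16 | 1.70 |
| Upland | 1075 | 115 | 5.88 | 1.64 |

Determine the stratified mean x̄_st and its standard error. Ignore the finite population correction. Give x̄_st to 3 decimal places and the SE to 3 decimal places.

x̄_st = Σ W_h x̄_h = (1100·7.16 + 1075·5.88)/2175 = 6.52736
V̂(x̄_st) = Σ W_h² s_h²/n_h, with W_h = N_h/N and N = 2175:
  stratum Lowland: (1100/2175)²·1.70²/31 = 0.0238453
  stratum Upland: (1075/2175)²·1.64²/115 = 0.00571332
V̂(x̄_st) = 0.0295586
SE(x̄_st) = √0.0295586 = 0.171926

x̄_st ≈ 6.527, SE ≈ 0.172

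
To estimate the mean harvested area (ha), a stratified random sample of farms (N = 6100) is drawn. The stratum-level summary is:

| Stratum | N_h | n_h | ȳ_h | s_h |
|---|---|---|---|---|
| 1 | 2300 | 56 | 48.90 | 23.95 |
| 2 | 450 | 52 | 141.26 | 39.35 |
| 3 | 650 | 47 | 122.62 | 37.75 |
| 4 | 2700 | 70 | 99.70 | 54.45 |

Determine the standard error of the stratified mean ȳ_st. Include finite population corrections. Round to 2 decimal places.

V̂(ȳ_st) = Σ W_h² (1 − n_h/N_h) s_h²/n_h, with W_h = N_h/N and N = 6100:
  stratum 1: (2300/6100)²·(1 − 56/2300)·23.95²/56 = 1.42074
  stratum 2: (450/6100)²·(1 − 52/450)·39.35²/52 = 0.143325
  stratum 3: (650/6100)²·(1 − 47/650)·37.75²/47 = 0.31938
  stratum 4: (2700/6100)²·(1 − 70/2700)·54.45²/70 = 8.08272
V̂(ȳ_st) = 9.96616
SE(ȳ_st) = √9.96616 = 3.15692

SE(ȳ_st) ≈ 3.16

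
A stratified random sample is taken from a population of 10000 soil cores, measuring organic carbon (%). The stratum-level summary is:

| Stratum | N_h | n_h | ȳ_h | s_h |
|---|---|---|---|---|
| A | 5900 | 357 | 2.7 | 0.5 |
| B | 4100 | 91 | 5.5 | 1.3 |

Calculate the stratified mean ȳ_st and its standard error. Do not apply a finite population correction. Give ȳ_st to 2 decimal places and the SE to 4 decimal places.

ȳ_st ≈ 3.85, SE ≈ 0.0580

ȳ_st = Σ W_h ȳ_h = (5900·2.7 + 4100·5.5)/10000 = 3.84800
V̂(ȳ_st) = Σ W_h² s_h²/n_h, with W_h = N_h/N and N = 10000:
  stratum A: (5900/10000)²·0.5²/357 = 0.000243768
  stratum B: (4100/10000)²·1.3²/91 = 0.00312186
V̂(ȳ_st) = 0.00336562
SE(ȳ_st) = √0.00336562 = 0.058014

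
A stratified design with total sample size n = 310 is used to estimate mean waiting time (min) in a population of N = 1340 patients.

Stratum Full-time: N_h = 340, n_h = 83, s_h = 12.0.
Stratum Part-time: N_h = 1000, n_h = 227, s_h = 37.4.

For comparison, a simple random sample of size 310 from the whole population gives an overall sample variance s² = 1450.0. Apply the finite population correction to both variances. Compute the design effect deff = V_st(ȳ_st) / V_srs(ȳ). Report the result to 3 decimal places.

V̂(ȳ_st) = Σ W_h² (1 − n_h/N_h) s_h²/n_h, with W_h = N_h/N and N = 1340:
  stratum Full-time: (340/1340)²·(1 − 83/340)·12.0²/83 = 0.0844281
  stratum Part-time: (1000/1340)²·(1 − 227/1000)·37.4²/227 = 2.65269
V_st = 2.73712
V_srs = (1 − 310/1340)·1450.0/310 = 3.59533
deff = V_st / V_srs = 2.73712/3.59533 = 0.7613

deff ≈ 0.761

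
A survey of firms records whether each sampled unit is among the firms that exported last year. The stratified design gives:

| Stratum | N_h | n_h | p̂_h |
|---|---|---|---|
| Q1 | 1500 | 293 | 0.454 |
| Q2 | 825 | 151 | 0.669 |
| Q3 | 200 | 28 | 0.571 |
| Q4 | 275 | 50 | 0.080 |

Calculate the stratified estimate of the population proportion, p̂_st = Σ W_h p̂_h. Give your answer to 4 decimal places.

N = 2800; stratum weights W_h = N_h/N.
p̂_st = Σ W_h p̂_h = (1500·0.454 + 825·0.669 + 200·0.571 + 275·0.080)/2800 = 0.48897

p̂_st ≈ 0.4890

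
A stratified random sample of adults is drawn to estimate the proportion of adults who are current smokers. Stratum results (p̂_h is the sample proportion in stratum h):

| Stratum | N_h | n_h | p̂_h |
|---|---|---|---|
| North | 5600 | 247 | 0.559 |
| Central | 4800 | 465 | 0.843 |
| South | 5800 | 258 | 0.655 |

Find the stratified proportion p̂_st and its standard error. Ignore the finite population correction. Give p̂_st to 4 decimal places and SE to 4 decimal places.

p̂_st ≈ 0.6775, SE ≈ 0.0160

N = 16200; stratum weights W_h = N_h/N.
p̂_st = Σ W_h p̂_h = (5600·0.559 + 4800·0.843 + 5800·0.655)/16200 = 0.67752
V̂(p̂_st) = Σ W_h² p̂_h(1−p̂_h)/(n_h−1):
  stratum North: (5600/16200)²·0.559·0.441/246 = 0.000119746
  stratum Central: (4800/16200)²·0.843·0.157/464 = 2.50416e-05
  stratum South: (5800/16200)²·0.655·0.345/257 = 0.000112708
V̂(p̂_st) = 0.000257495; SE = √V̂ = 0.0160467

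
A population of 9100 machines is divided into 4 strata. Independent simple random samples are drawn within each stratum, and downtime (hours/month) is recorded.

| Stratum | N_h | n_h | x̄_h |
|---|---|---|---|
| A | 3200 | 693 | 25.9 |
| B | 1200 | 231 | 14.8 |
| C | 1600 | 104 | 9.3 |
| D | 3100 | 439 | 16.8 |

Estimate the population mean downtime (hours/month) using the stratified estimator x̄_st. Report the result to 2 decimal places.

x̄_st ≈ 18.42

N = Σ N_h = 9100. Stratum weights W_h = N_h/N.
x̄_st = (3200·25.9 + 1200·14.8 + 1600·9.3 + 3100·16.8) / 9100 = 18.4176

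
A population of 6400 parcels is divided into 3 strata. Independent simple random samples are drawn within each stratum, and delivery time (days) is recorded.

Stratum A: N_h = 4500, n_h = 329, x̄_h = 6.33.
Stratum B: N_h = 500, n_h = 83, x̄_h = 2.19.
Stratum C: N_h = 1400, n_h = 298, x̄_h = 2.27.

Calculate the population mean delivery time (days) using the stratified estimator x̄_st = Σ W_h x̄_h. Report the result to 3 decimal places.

x̄_st ≈ 5.118

N = Σ N_h = 6400. Stratum weights W_h = N_h/N.
x̄_st = (4500·6.33 + 500·2.19 + 1400·2.27) / 6400 = 5.11844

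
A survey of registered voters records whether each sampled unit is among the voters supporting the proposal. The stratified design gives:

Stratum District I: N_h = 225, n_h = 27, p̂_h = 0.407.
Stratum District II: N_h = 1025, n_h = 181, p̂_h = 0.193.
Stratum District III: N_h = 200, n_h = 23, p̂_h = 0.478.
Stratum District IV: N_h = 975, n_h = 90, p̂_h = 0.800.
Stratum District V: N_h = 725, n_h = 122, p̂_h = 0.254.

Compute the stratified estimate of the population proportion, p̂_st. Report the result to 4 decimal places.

p̂_st ≈ 0.4283

N = 3150; stratum weights W_h = N_h/N.
p̂_st = Σ W_h p̂_h = (225·0.407 + 1025·0.193 + 200·0.478 + 975·0.800 + 725·0.254)/3150 = 0.42830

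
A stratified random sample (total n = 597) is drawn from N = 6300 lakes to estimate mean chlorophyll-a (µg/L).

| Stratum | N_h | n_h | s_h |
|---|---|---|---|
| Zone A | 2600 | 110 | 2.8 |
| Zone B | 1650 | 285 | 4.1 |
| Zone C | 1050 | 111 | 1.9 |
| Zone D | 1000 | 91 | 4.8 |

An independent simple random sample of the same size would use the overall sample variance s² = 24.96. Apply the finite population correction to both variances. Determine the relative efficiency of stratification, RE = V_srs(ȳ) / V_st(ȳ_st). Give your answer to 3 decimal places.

RE ≈ 1.754

V̂(ȳ_st) = Σ W_h² (1 − n_h/N_h) s_h²/n_h, with W_h = N_h/N and N = 6300:
  stratum Zone A: (2600/6300)²·(1 − 110/2600)·2.8²/110 = 0.0116256
  stratum Zone B: (1650/6300)²·(1 − 285/1650)·4.1²/285 = 0.00334702
  stratum Zone C: (1050/6300)²·(1 − 111/1050)·1.9²/111 = 0.000807901
  stratum Zone D: (1000/6300)²·(1 − 91/1000)·4.8²/91 = 0.00579861
V_st = 0.0215791
V_srs = (1 − 597/6300)·24.96/597 = 0.0378471
Relative efficiency = V_srs / V_st = 0.0378471/0.0215791 = 1.7539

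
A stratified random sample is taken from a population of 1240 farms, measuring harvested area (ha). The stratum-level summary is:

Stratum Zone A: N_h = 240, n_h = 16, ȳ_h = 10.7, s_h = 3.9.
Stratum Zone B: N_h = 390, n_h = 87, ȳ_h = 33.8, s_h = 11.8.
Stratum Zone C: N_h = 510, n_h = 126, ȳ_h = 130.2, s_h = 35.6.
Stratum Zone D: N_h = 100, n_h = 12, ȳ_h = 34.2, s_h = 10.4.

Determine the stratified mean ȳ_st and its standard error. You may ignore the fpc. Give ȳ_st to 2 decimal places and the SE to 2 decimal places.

ȳ_st ≈ 69.01, SE ≈ 1.40

ȳ_st = Σ W_h ȳ_h = (240·10.7 + 390·33.8 + 510·130.2 + 100·34.2)/1240 = 69.00968
V̂(ȳ_st) = Σ W_h² s_h²/n_h, with W_h = N_h/N and N = 1240:
  stratum Zone A: (240/1240)²·3.9²/16 = 0.0356113
  stratum Zone B: (390/1240)²·11.8²/87 = 0.158318
  stratum Zone C: (510/1240)²·35.6²/126 = 1.70148
  stratum Zone D: (100/1240)²·10.4²/12 = 0.0586195
V̂(ȳ_st) = 1.95403
SE(ȳ_st) = √1.95403 = 1.39787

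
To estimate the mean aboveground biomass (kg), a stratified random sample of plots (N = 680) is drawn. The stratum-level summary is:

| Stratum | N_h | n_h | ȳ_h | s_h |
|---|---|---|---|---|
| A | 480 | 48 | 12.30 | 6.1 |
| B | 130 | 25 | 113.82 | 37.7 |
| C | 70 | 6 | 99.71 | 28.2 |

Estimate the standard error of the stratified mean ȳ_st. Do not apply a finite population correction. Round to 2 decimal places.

SE(ȳ_st) ≈ 1.97

V̂(ȳ_st) = Σ W_h² s_h²/n_h, with W_h = N_h/N and N = 680:
  stratum A: (480/680)²·6.1²/48 = 0.386263
  stratum B: (130/680)²·37.7²/25 = 2.07784
  stratum C: (70/680)²·28.2²/6 = 1.40451
V̂(ȳ_st) = 3.86861
SE(ȳ_st) = √3.86861 = 1.96688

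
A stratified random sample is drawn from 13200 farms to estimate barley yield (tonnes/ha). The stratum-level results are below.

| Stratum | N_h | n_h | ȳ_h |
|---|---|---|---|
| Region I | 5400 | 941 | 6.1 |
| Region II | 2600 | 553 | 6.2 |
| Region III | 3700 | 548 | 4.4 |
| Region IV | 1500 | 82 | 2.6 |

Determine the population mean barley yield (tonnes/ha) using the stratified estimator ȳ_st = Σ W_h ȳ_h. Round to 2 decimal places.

ȳ_st ≈ 5.25

N = Σ N_h = 13200. Stratum weights W_h = N_h/N.
ȳ_st = (5400·6.1 + 2600·6.2 + 3700·4.4 + 1500·2.6) / 13200 = 5.2455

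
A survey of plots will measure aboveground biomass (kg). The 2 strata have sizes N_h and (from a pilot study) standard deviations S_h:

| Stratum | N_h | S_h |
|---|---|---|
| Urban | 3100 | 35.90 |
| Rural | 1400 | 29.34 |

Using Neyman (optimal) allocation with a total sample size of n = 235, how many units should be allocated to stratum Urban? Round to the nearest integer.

Neyman allocation: n_h = n · N_h S_h / Σ N_i S_i, with n = 235.
  stratum Urban: N_h·S_h = 3100·35.90 = 111290.00
  stratum Rural: N_h·S_h = 1400·29.34 = 41076.00
Σ N_h S_h = 152366.00
n for stratum Urban = 235·111290.00/152366.00 = 171.647 → 172

172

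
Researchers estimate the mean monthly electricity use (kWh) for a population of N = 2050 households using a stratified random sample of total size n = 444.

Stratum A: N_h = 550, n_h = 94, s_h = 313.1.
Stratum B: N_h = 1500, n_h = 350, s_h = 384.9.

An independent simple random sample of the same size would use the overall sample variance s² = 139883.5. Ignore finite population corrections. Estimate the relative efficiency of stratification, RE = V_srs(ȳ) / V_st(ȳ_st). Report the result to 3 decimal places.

RE ≈ 1.044

V̂(ȳ_st) = Σ W_h² s_h²/n_h, with W_h = N_h/N and N = 2050:
  stratum A: (550/2050)²·313.1²/94 = 75.0682
  stratum B: (1500/2050)²·384.9²/350 = 226.622
V_st = 301.69
V_srs = s²/n = 139883.5/444 = 315.053
Relative efficiency = V_srs / V_st = 315.053/301.69 = 1.0443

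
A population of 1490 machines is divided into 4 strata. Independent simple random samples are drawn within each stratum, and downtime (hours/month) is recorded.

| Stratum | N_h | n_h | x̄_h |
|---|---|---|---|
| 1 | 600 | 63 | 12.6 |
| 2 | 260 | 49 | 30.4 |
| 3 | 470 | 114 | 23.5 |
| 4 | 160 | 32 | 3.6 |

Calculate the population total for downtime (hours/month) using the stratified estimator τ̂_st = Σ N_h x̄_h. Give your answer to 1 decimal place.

τ̂_st = Σ N_h x̄_h = 600·12.6 + 260·30.4 + 470·23.5 + 160·3.6 = 27085.0

τ̂_st ≈ 27085.0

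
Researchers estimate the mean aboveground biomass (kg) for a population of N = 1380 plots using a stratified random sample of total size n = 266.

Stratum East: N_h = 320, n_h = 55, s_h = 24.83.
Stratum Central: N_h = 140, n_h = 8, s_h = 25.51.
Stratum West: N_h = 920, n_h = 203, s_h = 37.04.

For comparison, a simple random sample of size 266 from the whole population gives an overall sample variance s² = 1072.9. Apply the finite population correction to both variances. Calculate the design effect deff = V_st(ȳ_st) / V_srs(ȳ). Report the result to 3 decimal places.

V̂(ȳ_st) = Σ W_h² (1 − n_h/N_h) s_h²/n_h, with W_h = N_h/N and N = 1380:
  stratum East: (320/1380)²·(1 − 55/320)·24.83²/55 = 0.499147
  stratum Central: (140/1380)²·(1 − 8/140)·25.51²/8 = 0.789359
  stratum West: (920/1380)²·(1 − 203/920)·37.04²/203 = 2.34096
V_st = 3.62947
V_srs = (1 − 266/1380)·1072.9/266 = 3.25599
deff = V_st / V_srs = 3.62947/3.25599 = 1.1147

deff ≈ 1.115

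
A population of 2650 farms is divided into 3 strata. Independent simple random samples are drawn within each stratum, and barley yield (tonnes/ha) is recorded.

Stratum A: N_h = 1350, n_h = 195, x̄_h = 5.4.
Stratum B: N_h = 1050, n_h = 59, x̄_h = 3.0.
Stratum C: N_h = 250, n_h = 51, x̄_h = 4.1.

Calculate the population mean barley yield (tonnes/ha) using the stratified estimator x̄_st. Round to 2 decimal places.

N = Σ N_h = 2650. Stratum weights W_h = N_h/N.
x̄_st = (1350·5.4 + 1050·3.0 + 250·4.1) / 2650 = 4.3264

x̄_st ≈ 4.33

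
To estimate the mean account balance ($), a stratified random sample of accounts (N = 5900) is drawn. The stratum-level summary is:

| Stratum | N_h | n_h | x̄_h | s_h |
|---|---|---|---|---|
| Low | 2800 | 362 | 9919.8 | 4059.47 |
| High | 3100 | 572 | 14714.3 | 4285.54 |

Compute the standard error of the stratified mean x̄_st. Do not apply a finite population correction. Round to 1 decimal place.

SE(x̄_st) ≈ 138.3

V̂(x̄_st) = Σ W_h² s_h²/n_h, with W_h = N_h/N and N = 5900:
  stratum Low: (2800/5900)²·4059.47²/362 = 10252.8
  stratum High: (3100/5900)²·4285.54²/572 = 8864.1
V̂(x̄_st) = 19116.9
SE(x̄_st) = √19116.9 = 138.264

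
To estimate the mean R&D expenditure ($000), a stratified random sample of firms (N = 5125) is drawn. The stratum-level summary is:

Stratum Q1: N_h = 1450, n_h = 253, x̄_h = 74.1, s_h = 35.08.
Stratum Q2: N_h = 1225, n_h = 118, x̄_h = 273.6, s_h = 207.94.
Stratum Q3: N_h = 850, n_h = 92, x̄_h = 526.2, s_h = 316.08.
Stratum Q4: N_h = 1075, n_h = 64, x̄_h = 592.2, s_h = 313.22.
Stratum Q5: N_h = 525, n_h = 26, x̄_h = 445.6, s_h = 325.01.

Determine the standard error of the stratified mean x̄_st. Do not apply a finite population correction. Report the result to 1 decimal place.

V̂(x̄_st) = Σ W_h² s_h²/n_h, with W_h = N_h/N and N = 5125:
  stratum Q1: (1450/5125)²·35.08²/253 = 0.389356
  stratum Q2: (1225/5125)²·207.94²/118 = 20.9353
  stratum Q3: (850/5125)²·316.08²/92 = 29.8715
  stratum Q4: (1075/5125)²·313.22²/64 = 67.4448
  stratum Q5: (525/5125)²·325.01²/26 = 42.6335
V̂(x̄_st) = 161.274
SE(x̄_st) = √161.274 = 12.6994

SE(x̄_st) ≈ 12.7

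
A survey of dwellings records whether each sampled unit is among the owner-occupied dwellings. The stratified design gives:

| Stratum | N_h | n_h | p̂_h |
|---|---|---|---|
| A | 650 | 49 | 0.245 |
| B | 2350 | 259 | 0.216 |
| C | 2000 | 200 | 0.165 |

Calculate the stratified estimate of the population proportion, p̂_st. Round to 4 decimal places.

N = 5000; stratum weights W_h = N_h/N.
p̂_st = Σ W_h p̂_h = (650·0.245 + 2350·0.216 + 2000·0.165)/5000 = 0.19937

p̂_st ≈ 0.1994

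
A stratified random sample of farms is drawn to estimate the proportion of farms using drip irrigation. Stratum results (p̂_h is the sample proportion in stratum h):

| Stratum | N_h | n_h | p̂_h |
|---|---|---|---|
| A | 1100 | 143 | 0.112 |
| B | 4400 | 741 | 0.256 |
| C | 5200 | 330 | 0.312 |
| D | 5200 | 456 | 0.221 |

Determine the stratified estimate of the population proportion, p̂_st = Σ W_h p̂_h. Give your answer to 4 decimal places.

N = 15900; stratum weights W_h = N_h/N.
p̂_st = Σ W_h p̂_h = (1100·0.112 + 4400·0.256 + 5200·0.312 + 5200·0.221)/15900 = 0.25291

p̂_st ≈ 0.2529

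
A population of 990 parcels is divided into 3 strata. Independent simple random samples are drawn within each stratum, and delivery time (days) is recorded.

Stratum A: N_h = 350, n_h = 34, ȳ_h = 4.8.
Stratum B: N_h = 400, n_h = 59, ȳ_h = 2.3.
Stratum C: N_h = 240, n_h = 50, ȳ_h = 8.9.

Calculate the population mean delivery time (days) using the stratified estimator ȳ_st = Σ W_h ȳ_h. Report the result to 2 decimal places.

ȳ_st ≈ 4.78

N = Σ N_h = 990. Stratum weights W_h = N_h/N.
ȳ_st = (350·4.8 + 400·2.3 + 240·8.9) / 990 = 4.7838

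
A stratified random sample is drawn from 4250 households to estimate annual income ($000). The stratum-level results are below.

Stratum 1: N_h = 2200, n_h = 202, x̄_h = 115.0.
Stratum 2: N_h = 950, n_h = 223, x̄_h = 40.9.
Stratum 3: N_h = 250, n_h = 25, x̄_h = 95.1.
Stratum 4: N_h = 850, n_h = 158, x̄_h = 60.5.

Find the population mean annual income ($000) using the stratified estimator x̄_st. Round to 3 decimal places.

N = Σ N_h = 4250. Stratum weights W_h = N_h/N.
x̄_st = (2200·115.0 + 950·40.9 + 250·95.1 + 850·60.5) / 4250 = 86.36588

x̄_st ≈ 86.366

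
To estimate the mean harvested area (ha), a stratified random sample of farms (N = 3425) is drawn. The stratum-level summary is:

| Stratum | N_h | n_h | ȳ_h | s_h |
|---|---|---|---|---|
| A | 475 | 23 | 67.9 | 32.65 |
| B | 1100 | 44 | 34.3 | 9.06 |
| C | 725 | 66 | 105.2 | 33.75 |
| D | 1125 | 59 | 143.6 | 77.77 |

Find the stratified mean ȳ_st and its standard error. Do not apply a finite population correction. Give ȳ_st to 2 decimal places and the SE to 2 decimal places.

ȳ_st = Σ W_h ȳ_h = (475·67.9 + 1100·34.3 + 725·105.2 + 1125·143.6)/3425 = 89.86934
V̂(ȳ_st) = Σ W_h² s_h²/n_h, with W_h = N_h/N and N = 3425:
  stratum A: (475/3425)²·32.65²/23 = 0.891466
  stratum B: (1100/3425)²·9.06²/44 = 0.192428
  stratum C: (725/3425)²·33.75²/66 = 0.773319
  stratum D: (1125/3425)²·77.77²/59 = 11.06
V̂(ȳ_st) = 12.9172
SE(ȳ_st) = √12.9172 = 3.59406

ȳ_st ≈ 89.87, SE ≈ 3.59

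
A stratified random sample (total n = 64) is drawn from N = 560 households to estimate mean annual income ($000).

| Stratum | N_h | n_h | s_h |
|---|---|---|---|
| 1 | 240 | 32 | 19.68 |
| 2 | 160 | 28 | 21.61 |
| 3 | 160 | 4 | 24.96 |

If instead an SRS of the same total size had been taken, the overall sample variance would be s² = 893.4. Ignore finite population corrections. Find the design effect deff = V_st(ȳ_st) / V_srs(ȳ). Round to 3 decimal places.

deff ≈ 1.168

V̂(ȳ_st) = Σ W_h² s_h²/n_h, with W_h = N_h/N and N = 560:
  stratum 1: (240/560)²·19.68²/32 = 2.22304
  stratum 2: (160/560)²·21.61²/28 = 1.36149
  stratum 3: (160/560)²·24.96²/4 = 12.7143
V_st = 16.2988
V_srs = s²/n = 893.4/64 = 13.9594
deff = V_st / V_srs = 16.2988/13.9594 = 1.1676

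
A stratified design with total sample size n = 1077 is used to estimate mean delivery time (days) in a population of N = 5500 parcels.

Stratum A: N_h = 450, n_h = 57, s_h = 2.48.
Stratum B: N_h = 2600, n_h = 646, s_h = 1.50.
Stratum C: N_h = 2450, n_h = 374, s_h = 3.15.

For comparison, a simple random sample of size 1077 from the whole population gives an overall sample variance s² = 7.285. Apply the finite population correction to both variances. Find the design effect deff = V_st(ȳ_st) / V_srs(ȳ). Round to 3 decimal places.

deff ≈ 1.044

V̂(ȳ_st) = Σ W_h² (1 − n_h/N_h) s_h²/n_h, with W_h = N_h/N and N = 5500:
  stratum A: (450/5500)²·(1 − 57/450)·2.48²/57 = 0.000630824
  stratum B: (2600/5500)²·(1 − 646/2600)·1.50²/646 = 0.000584955
  stratum C: (2450/5500)²·(1 − 374/2450)·3.15²/374 = 0.00446085
V_st = 0.00567663
V_srs = (1 − 1077/5500)·7.285/1077 = 0.00543961
deff = V_st / V_srs = 0.00567663/0.00543961 = 1.0436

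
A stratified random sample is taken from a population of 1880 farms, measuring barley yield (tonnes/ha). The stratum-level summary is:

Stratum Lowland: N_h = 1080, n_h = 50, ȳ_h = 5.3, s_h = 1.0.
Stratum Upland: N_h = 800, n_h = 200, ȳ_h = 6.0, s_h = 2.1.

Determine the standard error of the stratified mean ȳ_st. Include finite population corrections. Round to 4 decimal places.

SE(ȳ_st) ≈ 0.0964

V̂(ȳ_st) = Σ W_h² (1 − n_h/N_h) s_h²/n_h, with W_h = N_h/N and N = 1880:
  stratum Lowland: (1080/1880)²·(1 − 50/1080)·1.0²/50 = 0.0062947
  stratum Upland: (800/1880)²·(1 − 200/800)·2.1²/200 = 0.00299457
V̂(ȳ_st) = 0.00928927
SE(ȳ_st) = √0.00928927 = 0.0963809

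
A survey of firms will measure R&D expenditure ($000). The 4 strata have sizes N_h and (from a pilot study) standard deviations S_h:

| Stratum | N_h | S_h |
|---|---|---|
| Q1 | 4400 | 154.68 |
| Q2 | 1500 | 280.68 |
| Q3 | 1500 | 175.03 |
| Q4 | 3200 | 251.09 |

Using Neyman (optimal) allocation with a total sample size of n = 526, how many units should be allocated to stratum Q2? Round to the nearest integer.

102

Neyman allocation: n_h = n · N_h S_h / Σ N_i S_i, with n = 526.
  stratum Q1: N_h·S_h = 4400·154.68 = 680592.00
  stratum Q2: N_h·S_h = 1500·280.68 = 421020.00
  stratum Q3: N_h·S_h = 1500·175.03 = 262545.00
  stratum Q4: N_h·S_h = 3200·251.09 = 803488.00
Σ N_h S_h = 2167645.00
n for stratum Q2 = 526·421020.00/2167645.00 = 102.165 → 102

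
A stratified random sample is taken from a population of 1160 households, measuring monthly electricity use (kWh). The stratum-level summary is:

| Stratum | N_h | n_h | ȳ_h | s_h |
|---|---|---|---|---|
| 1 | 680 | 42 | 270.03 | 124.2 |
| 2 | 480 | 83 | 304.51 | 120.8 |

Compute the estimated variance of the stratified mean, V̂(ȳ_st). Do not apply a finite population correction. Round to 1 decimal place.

V̂(ȳ_st) = Σ W_h² s_h²/n_h, with W_h = N_h/N and N = 1160:
  stratum 1: (680/1160)²·124.2²/42 = 126.211
  stratum 2: (480/1160)²·120.8²/83 = 30.1039
V̂(ȳ_st) = 156.314

V̂(ȳ_st) ≈ 156.3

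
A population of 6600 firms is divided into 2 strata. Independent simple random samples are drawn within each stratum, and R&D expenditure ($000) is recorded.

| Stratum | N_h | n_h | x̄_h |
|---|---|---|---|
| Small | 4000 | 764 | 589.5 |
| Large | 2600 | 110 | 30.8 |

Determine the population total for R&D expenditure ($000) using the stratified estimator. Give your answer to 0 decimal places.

τ̂_st ≈ 2438080

τ̂_st = Σ N_h x̄_h = 4000·589.5 + 2600·30.8 = 2438080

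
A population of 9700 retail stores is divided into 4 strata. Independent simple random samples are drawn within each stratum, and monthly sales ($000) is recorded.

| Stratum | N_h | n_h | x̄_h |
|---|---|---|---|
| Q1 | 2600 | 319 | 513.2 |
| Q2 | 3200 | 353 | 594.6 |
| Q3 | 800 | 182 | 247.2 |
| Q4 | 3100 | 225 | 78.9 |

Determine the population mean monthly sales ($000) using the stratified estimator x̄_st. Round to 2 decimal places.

x̄_st ≈ 379.32

N = Σ N_h = 9700. Stratum weights W_h = N_h/N.
x̄_st = (2600·513.2 + 3200·594.6 + 800·247.2 + 3100·78.9) / 9700 = 379.3186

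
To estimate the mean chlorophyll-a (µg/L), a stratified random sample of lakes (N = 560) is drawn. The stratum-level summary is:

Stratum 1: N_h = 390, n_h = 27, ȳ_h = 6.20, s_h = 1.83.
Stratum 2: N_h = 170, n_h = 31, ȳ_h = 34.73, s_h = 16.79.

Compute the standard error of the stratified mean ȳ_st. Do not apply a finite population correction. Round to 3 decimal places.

V̂(ȳ_st) = Σ W_h² s_h²/n_h, with W_h = N_h/N and N = 560:
  stratum 1: (390/560)²·1.83²/27 = 0.0601577
  stratum 2: (170/560)²·16.79²/31 = 0.838034
V̂(ȳ_st) = 0.898191
SE(ȳ_st) = √0.898191 = 0.94773

SE(ȳ_st) ≈ 0.948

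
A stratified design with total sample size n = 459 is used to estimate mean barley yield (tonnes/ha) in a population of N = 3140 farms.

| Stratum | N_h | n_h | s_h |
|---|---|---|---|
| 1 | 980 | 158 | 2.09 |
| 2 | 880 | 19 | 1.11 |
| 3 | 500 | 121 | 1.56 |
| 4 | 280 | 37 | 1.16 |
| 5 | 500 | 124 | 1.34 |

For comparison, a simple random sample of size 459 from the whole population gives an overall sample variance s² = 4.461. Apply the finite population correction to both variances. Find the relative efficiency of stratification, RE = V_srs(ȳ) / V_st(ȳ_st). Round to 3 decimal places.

RE ≈ 1.017

V̂(ȳ_st) = Σ W_h² (1 − n_h/N_h) s_h²/n_h, with W_h = N_h/N and N = 3140:
  stratum 1: (980/3140)²·(1 − 158/980)·2.09²/158 = 0.00225878
  stratum 2: (880/3140)²·(1 − 19/880)·1.11²/19 = 0.00498332
  stratum 3: (500/3140)²·(1 − 121/500)·1.56²/121 = 0.000386557
  stratum 4: (280/3140)²·(1 − 37/280)·1.16²/37 = 0.000250969
  stratum 5: (500/3140)²·(1 − 124/500)·1.34²/124 = 0.000276113
V_st = 0.00815574
V_srs = (1 − 459/3140)·4.461/459 = 0.00829825
Relative efficiency = V_srs / V_st = 0.00829825/0.00815574 = 1.0175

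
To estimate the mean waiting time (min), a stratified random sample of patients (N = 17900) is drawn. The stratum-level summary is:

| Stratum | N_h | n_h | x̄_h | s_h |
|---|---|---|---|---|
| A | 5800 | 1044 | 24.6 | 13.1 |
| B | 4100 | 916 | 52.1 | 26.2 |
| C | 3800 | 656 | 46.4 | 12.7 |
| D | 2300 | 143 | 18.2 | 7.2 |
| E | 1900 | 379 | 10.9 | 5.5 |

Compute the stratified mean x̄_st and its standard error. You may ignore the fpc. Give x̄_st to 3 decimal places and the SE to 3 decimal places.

x̄_st = Σ W_h x̄_h = (5800·24.6 + 4100·52.1 + 3800·46.4 + 2300·18.2 + 1900·10.9)/17900 = 33.25028
V̂(x̄_st) = Σ W_h² s_h²/n_h, with W_h = N_h/N and N = 17900:
  stratum A: (5800/17900)²·13.1²/1044 = 0.0172581
  stratum B: (4100/17900)²·26.2²/916 = 0.0393159
  stratum C: (3800/17900)²·12.7²/656 = 0.0110806
  stratum D: (2300/17900)²·7.2²/143 = 0.0059852
  stratum E: (1900/17900)²·5.5²/379 = 0.000899264
V̂(x̄_st) = 0.0745391
SE(x̄_st) = √0.0745391 = 0.273019

x̄_st ≈ 33.250, SE ≈ 0.273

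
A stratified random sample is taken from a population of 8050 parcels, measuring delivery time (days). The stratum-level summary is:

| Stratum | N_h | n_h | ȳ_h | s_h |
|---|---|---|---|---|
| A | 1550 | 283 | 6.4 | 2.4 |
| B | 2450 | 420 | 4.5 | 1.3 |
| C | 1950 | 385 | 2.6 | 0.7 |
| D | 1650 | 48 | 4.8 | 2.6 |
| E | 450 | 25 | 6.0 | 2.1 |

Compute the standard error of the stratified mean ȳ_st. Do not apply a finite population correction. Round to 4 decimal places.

SE(ȳ_st) ≈ 0.0876

V̂(ȳ_st) = Σ W_h² s_h²/n_h, with W_h = N_h/N and N = 8050:
  stratum A: (1550/8050)²·2.4²/283 = 0.000754584
  stratum B: (2450/8050)²·1.3²/420 = 0.000372716
  stratum C: (1950/8050)²·0.7²/385 = 7.46815e-05
  stratum D: (1650/8050)²·2.6²/48 = 0.00591673
  stratum E: (450/8050)²·2.1²/25 = 0.000551229
V̂(ȳ_st) = 0.00766994
SE(ȳ_st) = √0.00766994 = 0.0875782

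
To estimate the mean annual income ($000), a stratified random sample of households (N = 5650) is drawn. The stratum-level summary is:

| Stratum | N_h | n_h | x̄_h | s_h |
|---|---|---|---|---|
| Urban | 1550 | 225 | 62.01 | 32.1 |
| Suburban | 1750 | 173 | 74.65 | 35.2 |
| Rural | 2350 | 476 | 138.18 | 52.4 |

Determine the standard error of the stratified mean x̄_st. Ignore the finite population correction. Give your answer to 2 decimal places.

V̂(x̄_st) = Σ W_h² s_h²/n_h, with W_h = N_h/N and N = 5650:
  stratum Urban: (1550/5650)²·32.1²/225 = 0.344663
  stratum Suburban: (1750/5650)²·35.2²/173 = 0.687098
  stratum Rural: (2350/5650)²·52.4²/476 = 0.997917
V̂(x̄_st) = 2.02968
SE(x̄_st) = √2.02968 = 1.42467

SE(x̄_st) ≈ 1.42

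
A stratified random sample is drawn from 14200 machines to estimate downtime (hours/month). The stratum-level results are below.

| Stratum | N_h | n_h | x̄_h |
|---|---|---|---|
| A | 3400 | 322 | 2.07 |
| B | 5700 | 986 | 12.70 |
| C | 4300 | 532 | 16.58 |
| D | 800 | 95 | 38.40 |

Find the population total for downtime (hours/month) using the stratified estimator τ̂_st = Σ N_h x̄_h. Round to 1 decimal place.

τ̂_st = Σ N_h x̄_h = 3400·2.07 + 5700·12.70 + 4300·16.58 + 800·38.40 = 181442.0

τ̂_st ≈ 181442.0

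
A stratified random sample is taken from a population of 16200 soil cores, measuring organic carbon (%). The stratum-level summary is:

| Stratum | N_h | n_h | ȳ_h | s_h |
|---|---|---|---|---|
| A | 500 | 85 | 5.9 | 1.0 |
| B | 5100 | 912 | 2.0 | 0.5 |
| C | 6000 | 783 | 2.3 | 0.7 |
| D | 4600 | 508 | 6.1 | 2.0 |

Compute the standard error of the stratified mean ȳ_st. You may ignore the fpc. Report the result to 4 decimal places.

V̂(ȳ_st) = Σ W_h² s_h²/n_h, with W_h = N_h/N and N = 16200:
  stratum A: (500/16200)²·1.0²/85 = 1.1207e-05
  stratum B: (5100/16200)²·0.5²/912 = 2.71679e-05
  stratum C: (6000/16200)²·0.7²/783 = 8.58434e-05
  stratum D: (4600/16200)²·2.0²/508 = 0.000634866
V̂(ȳ_st) = 0.000759084
SE(ȳ_st) = √0.000759084 = 0.0275515

SE(ȳ_st) ≈ 0.0276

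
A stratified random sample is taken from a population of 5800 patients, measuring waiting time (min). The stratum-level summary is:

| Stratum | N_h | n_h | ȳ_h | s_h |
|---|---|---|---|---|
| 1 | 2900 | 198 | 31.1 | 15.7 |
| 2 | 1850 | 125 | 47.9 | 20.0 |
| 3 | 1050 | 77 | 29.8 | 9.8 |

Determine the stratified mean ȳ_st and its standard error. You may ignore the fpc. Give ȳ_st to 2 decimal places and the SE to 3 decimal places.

ȳ_st ≈ 36.22, SE ≈ 0.823

ȳ_st = Σ W_h ȳ_h = (2900·31.1 + 1850·47.9 + 1050·29.8)/5800 = 36.22328
V̂(ȳ_st) = Σ W_h² s_h²/n_h, with W_h = N_h/N and N = 5800:
  stratum 1: (2900/5800)²·15.7²/198 = 0.311225
  stratum 2: (1850/5800)²·20.0²/125 = 0.325565
  stratum 3: (1050/5800)²·9.8²/77 = 0.0408775
V̂(ȳ_st) = 0.677667
SE(ȳ_st) = √0.677667 = 0.823205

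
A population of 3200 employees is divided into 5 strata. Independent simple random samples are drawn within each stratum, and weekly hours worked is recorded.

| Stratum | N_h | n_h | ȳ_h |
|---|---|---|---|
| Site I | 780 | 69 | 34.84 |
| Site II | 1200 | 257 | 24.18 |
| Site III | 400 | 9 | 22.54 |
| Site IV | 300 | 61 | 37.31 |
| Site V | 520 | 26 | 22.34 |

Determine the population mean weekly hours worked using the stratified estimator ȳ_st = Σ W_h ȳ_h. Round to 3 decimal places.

ȳ_st ≈ 27.505

N = Σ N_h = 3200. Stratum weights W_h = N_h/N.
ȳ_st = (780·34.84 + 1200·24.18 + 400·22.54 + 300·37.31 + 520·22.34) / 3200 = 27.50531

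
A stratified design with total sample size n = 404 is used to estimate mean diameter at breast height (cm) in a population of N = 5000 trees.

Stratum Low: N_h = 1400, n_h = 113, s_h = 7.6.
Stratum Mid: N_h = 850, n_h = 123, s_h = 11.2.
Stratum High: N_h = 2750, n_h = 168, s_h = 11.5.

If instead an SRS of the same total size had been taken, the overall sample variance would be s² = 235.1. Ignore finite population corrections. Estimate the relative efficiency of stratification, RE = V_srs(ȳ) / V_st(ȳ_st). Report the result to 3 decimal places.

RE ≈ 1.891

V̂(ȳ_st) = Σ W_h² s_h²/n_h, with W_h = N_h/N and N = 5000:
  stratum Low: (1400/5000)²·7.6²/113 = 0.0400742
  stratum Mid: (850/5000)²·11.2²/123 = 0.0294733
  stratum High: (2750/5000)²·11.5²/168 = 0.238129
V_st = 0.307676
V_srs = s²/n = 235.1/404 = 0.581931
Relative efficiency = V_srs / V_st = 0.581931/0.307676 = 1.8914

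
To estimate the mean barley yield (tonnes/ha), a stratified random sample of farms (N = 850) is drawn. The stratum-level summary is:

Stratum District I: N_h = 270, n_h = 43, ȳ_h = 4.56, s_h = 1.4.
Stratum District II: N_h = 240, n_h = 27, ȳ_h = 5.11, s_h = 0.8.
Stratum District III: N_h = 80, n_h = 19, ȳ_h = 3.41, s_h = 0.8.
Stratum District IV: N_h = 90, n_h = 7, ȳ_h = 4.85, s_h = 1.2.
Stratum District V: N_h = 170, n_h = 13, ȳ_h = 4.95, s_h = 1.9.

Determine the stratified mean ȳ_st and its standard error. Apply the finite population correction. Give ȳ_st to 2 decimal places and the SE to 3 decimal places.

ȳ_st ≈ 4.72, SE ≈ 0.135

ȳ_st = Σ W_h ȳ_h = (270·4.56 + 240·5.11 + 80·3.41 + 90·4.85 + 170·4.95)/850 = 4.71576
V̂(ȳ_st) = Σ W_h² (1 − n_h/N_h) s_h²/n_h, with W_h = N_h/N and N = 850:
  stratum District I: (270/850)²·(1 − 43/270)·1.4²/43 = 0.00386669
  stratum District II: (240/850)²·(1 − 27/240)·0.8²/27 = 0.00167714
  stratum District III: (80/850)²·(1 − 19/80)·0.8²/19 = 0.000227514
  stratum District IV: (90/850)²·(1 − 7/90)·1.2²/7 = 0.0021269
  stratum District V: (170/850)²·(1 − 13/170)·1.9²/13 = 0.0102583
V̂(ȳ_st) = 0.0181565
SE(ȳ_st) = √0.0181565 = 0.134746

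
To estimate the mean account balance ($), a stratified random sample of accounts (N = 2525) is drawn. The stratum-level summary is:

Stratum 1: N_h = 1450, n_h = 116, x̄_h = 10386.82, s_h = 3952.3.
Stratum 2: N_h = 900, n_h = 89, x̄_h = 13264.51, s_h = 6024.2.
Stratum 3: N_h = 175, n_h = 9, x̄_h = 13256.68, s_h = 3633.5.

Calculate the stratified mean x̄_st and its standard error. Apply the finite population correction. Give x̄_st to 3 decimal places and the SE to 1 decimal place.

x̄_st = Σ W_h x̄_h = (1450·10386.82 + 900·13264.51 + 175·13256.68)/2525 = 11611.43248
V̂(x̄_st) = Σ W_h² (1 − n_h/N_h) s_h²/n_h, with W_h = N_h/N and N = 2525:
  stratum 1: (1450/2525)²·(1 − 116/1450)·3952.3²/116 = 40854.8
  stratum 2: (900/2525)²·(1 − 89/900)·6024.2²/89 = 46682
  stratum 3: (175/2525)²·(1 − 9/175)·3633.5²/9 = 6683.92
V̂(x̄_st) = 94220.7
SE(x̄_st) = √94220.7 = 306.954

x̄_st ≈ 11611.432, SE ≈ 307.0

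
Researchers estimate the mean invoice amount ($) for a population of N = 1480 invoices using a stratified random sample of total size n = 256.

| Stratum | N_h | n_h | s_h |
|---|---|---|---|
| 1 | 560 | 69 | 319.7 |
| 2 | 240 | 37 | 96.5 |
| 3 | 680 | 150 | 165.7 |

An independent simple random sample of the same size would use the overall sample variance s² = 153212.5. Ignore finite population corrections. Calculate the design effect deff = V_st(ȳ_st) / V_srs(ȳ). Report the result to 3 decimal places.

deff ≈ 0.430

V̂(ȳ_st) = Σ W_h² s_h²/n_h, with W_h = N_h/N and N = 1480:
  stratum 1: (560/1480)²·319.7²/69 = 212.075
  stratum 2: (240/1480)²·96.5²/37 = 6.61838
  stratum 3: (680/1480)²·165.7²/150 = 38.641
V_st = 257.334
V_srs = s²/n = 153212.5/256 = 598.486
deff = V_st / V_srs = 257.334/598.486 = 0.4300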